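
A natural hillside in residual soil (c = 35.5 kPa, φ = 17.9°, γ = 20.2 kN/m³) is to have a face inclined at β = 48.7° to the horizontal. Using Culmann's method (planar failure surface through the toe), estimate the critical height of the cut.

Culmann's analysis gives the critical failure plane at α_cr = (β + φ)/2 = (48.7 + 17.9)/2 = 33.3°, and the critical height
H_c = (4c/γ) · sinβ cosφ / [1 − cos(β − φ)]
    = (4·35.5/20.2) · sin48.7°·cos17.9° / [1 − cos(30.8°)]
    = 7.030 · 0.7513·0.9516 / [1 − 0.8590]
    = 7.030 · 0.7149 / 0.1410
    = 35.63 m

H_c = 35.63 m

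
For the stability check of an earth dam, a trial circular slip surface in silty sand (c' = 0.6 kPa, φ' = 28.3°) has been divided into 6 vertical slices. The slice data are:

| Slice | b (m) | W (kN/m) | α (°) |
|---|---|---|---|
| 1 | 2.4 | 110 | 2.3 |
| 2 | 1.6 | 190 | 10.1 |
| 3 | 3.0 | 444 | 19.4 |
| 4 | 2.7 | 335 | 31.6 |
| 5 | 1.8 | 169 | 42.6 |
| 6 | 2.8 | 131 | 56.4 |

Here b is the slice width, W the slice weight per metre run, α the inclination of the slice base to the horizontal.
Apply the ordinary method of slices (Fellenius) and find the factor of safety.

FS = 1.12

Ordinary method of slices: FS = Σ[c'·Δl_i + (W_i cosα_i)·tanφ'] / Σ W_i sinα_i, with Δl_i = b_i / cosα_i.
Slice 1: Δl = 2.4/cos2.3° = 2.402 m; N'_1 = 110·cos2.3° = 109.9; c'Δl = 1.44; W sinα = 4.4
Slice 2: Δl = 1.6/cos10.1° = 1.625 m; N'_2 = 190·cos10.1° = 187.1; c'Δl = 0.98; W sinα = 33.3
Slice 3: Δl = 3.0/cos19.4° = 3.181 m; N'_3 = 444·cos19.4° = 418.8; c'Δl = 1.91; W sinα = 147.5
Slice 4: Δl = 2.7/cos31.6° = 3.170 m; N'_4 = 335·cos31.6° = 285.3; c'Δl = 1.90; W sinα = 175.5
Slice 5: Δl = 1.8/cos42.6° = 2.445 m; N'_5 = 169·cos42.6° = 124.4; c'Δl = 1.47; W sinα = 114.4
Slice 6: Δl = 2.8/cos56.4° = 5.060 m; N'_6 = 131·cos56.4° = 72.5; c'Δl = 3.04; W sinα = 109.1
Σc'Δl = 10.7 kN/m; ΣN' = 1198.0 kN/m; ΣW sinα = 584.3 kN/m
Resisting = 10.7 + 1198.0·tan28.3° = 10.7 + 645.0 = 655.8 kN/m
FS = 655.8 / 584.3 = 1.122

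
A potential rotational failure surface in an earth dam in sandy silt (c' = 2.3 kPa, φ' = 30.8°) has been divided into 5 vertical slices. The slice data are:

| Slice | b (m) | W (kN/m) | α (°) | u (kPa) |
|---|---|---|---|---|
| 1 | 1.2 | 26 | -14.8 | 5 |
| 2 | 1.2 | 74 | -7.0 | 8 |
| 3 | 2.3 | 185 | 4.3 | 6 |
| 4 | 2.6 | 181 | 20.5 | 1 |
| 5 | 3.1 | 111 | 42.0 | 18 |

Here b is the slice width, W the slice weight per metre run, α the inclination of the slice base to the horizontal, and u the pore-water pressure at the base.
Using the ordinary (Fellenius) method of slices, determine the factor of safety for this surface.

Ordinary method of slices: FS = Σ[c'·Δl_i + (W_i cosα_i − u_i·Δl_i)·tanφ'] / Σ W_i sinα_i, with Δl_i = b_i / cosα_i.
Slice 1: Δl = 1.2/cos(-14.8°) = 1.241 m; N'_1 = 26·cos(-14.8°) − 5·1.241 = 18.9; c'Δl = 2.85; W sinα = -6.6
Slice 2: Δl = 1.2/cos(-7.0°) = 1.209 m; N'_2 = 74·cos(-7.0°) − 8·1.209 = 63.8; c'Δl = 2.78; W sinα = -9.0
Slice 3: Δl = 2.3/cos4.3° = 2.306 m; N'_3 = 185·cos4.3° − 6·2.306 = 170.6; c'Δl = 5.30; W sinα = 13.9
Slice 4: Δl = 2.6/cos20.5° = 2.776 m; N'_4 = 181·cos20.5° − 1·2.776 = 166.8; c'Δl = 6.38; W sinα = 63.4
Slice 5: Δl = 3.1/cos42.0° = 4.171 m; N'_5 = 111·cos42.0° − 18·4.171 = 7.4; c'Δl = 9.59; W sinα = 74.3
Σc'Δl = 26.9 kN/m; ΣN' = 427.5 kN/m; ΣW sinα = 135.9 kN/m
Resisting = 26.9 + 427.5·tan30.8° = 26.9 + 254.8 = 281.8 kN/m
FS = 281.8 / 135.9 = 2.074

FS = 2.07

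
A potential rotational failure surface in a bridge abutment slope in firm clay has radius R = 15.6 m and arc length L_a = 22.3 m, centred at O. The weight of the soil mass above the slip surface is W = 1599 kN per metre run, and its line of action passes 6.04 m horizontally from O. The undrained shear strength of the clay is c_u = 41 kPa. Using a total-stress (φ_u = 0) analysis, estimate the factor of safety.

FS = 1.48

Taking moments about the centre O, the resisting moment is provided by the undrained shear strength acting along the arc:
M_R = c_u·L_a·R = 41·22.30·15.6 = 14263.1 kN·m/m
M_D = W·d = 1599·6.04 = 9658.0 kN·m/m
FS = M_R / M_D = 14263.1 / 9658.0 = 1.477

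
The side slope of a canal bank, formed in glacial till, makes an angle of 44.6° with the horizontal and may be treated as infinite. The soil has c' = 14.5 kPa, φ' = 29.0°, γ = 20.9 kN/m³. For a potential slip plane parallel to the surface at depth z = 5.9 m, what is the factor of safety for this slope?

FS = 0.80

For an infinite slope with a slip plane parallel to the surface (no pore pressure): FS = [c' + γz cos²β tanφ'] / [γz sinβ cosβ].
γz = 20.9·5.9 = 123.31 kN/m²
Numerator = 14.5 + 123.31·cos²44.6°·tan29.0° = 14.5 + 123.31·0.5070·0.5543 = 49.153 kPa
Denominator = 123.31·sin44.6°·cos44.6° = 123.31·0.7022·0.7120 = 61.649 kPa
FS = 49.153 / 61.649 = 0.797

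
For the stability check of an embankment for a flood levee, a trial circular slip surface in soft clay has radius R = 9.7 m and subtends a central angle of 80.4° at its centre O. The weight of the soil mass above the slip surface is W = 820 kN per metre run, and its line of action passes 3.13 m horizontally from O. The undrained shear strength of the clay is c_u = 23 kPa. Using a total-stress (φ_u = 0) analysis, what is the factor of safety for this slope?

Taking moments about the centre O, the resisting moment is provided by the undrained shear strength acting along the arc:
Arc length L_a = R·θ = 9.7·(80.4°·π/180) = 9.7·1.4032 = 13.61 m
M_R = c_u·L_a·R = 23·13.61·9.7 = 3036.7 kN·m/m
M_D = W·d = 820·3.13 = 2566.6 kN·m/m
FS = M_R / M_D = 3036.7 / 2566.6 = 1.183

FS = 1.18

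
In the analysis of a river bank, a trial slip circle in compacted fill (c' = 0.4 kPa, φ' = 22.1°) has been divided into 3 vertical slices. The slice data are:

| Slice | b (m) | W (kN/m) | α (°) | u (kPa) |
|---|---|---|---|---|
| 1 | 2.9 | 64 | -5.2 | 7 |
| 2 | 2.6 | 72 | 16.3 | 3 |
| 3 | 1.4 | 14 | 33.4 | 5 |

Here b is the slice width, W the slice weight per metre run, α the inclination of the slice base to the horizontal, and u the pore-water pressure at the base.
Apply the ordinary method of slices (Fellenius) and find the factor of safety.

FS = 2.11

Ordinary method of slices: FS = Σ[c'·Δl_i + (W_i cosα_i − u_i·Δl_i)·tanφ'] / Σ W_i sinα_i, with Δl_i = b_i / cosα_i.
Slice 1: Δl = 2.9/cos(-5.2°) = 2.912 m; N'_1 = 64·cos(-5.2°) − 7·2.912 = 43.4; c'Δl = 1.16; W sinα = -5.8
Slice 2: Δl = 2.6/cos16.3° = 2.709 m; N'_2 = 72·cos16.3° − 3·2.709 = 61.0; c'Δl = 1.08; W sinα = 20.2
Slice 3: Δl = 1.4/cos33.4° = 1.677 m; N'_3 = 14·cos33.4° − 5·1.677 = 3.3; c'Δl = 0.67; W sinα = 7.7
Σc'Δl = 2.9 kN/m; ΣN' = 107.6 kN/m; ΣW sinα = 22.1 kN/m
Resisting = 2.9 + 107.6·tan22.1° = 2.9 + 43.7 = 46.6 kN/m
FS = 46.6 / 22.1 = 2.108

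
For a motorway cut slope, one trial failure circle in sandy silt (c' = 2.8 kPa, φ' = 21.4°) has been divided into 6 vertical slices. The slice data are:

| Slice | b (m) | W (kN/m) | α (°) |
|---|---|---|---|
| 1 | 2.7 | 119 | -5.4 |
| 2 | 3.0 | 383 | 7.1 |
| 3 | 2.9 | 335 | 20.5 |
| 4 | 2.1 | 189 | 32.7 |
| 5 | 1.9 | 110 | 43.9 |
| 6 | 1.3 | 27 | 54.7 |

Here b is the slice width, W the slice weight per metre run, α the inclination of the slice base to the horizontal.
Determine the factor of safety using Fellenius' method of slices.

FS = 1.31

Ordinary method of slices: FS = Σ[c'·Δl_i + (W_i cosα_i)·tanφ'] / Σ W_i sinα_i, with Δl_i = b_i / cosα_i.
Slice 1: Δl = 2.7/cos(-5.4°) = 2.712 m; N'_1 = 119·cos(-5.4°) = 118.5; c'Δl = 7.59; W sinα = -11.2
Slice 2: Δl = 3.0/cos7.1° = 3.023 m; N'_2 = 383·cos7.1° = 380.1; c'Δl = 8.46; W sinα = 47.3
Slice 3: Δl = 2.9/cos20.5° = 3.096 m; N'_3 = 335·cos20.5° = 313.8; c'Δl = 8.67; W sinα = 117.3
Slice 4: Δl = 2.1/cos32.7° = 2.496 m; N'_4 = 189·cos32.7° = 159.0; c'Δl = 6.99; W sinα = 102.1
Slice 5: Δl = 1.9/cos43.9° = 2.637 m; N'_5 = 110·cos43.9° = 79.3; c'Δl = 7.38; W sinα = 76.3
Slice 6: Δl = 1.3/cos54.7° = 2.250 m; N'_6 = 27·cos54.7° = 15.6; c'Δl = 6.30; W sinα = 22.0
Σc'Δl = 45.4 kN/m; ΣN' = 1066.2 kN/m; ΣW sinα = 353.9 kN/m
Resisting = 45.4 + 1066.2·tan21.4° = 45.4 + 417.9 = 463.2 kN/m
FS = 463.2 / 353.9 = 1.309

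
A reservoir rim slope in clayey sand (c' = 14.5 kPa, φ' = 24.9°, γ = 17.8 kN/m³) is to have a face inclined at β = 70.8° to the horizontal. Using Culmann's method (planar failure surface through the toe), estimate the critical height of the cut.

H_c = 9.18 m

Culmann's analysis gives the critical failure plane at α_cr = (β + φ')/2 = (70.8 + 24.9)/2 = 47.8°, and the critical height
H_c = (4c'/γ) · sinβ cosφ' / [1 − cos(β − φ')]
    = (4·14.5/17.8) · sin70.8°·cos24.9° / [1 − cos(45.9°)]
    = 3.258 · 0.9444·0.9070 / [1 − 0.6959]
    = 3.258 · 0.8566 / 0.3041
    = 9.18 m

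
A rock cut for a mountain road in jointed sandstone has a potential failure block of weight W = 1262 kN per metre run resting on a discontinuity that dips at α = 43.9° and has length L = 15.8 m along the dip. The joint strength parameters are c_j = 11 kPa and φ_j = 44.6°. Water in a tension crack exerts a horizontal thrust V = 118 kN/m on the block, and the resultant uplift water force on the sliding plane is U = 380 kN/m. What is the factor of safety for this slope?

Resolving the block weight along and normal to the plane and applying the Mohr–Coulomb strength on the joint:
N' = W cosα − U − V sinα = 1262·cos43.9° − 380 − 118·sin43.9° = 447.5 kN/m
Driving force T = W sinα + V cosα = 1262·sin43.9° + 118·cos43.9° = 960.1 kN/m
Resisting force R = c_j·L + N'·tanφ_j = 11·15.8 + 447.5·tan44.6° = 173.8 + 441.3 = 615.1 kN/m
FS = R / T = 615.1 / 960.1 = 0.641

FS = 0.64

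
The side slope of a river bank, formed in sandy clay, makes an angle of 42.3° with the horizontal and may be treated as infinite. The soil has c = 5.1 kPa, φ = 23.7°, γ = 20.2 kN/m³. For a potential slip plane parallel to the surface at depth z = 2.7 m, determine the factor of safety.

FS = 0.67

For an infinite slope with a slip plane parallel to the surface (no pore pressure): FS = [c + γz cos²β tanφ] / [γz sinβ cosβ].
γz = 20.2·2.7 = 54.54 kN/m²
Numerator = 5.1 + 54.54·cos²42.3°·tan23.7° = 5.1 + 54.54·0.5471·0.4390 = 18.197 kPa
Denominator = 54.54·sin42.3°·cos42.3° = 54.54·0.6730·0.7396 = 27.149 kPa
FS = 18.197 / 27.149 = 0.670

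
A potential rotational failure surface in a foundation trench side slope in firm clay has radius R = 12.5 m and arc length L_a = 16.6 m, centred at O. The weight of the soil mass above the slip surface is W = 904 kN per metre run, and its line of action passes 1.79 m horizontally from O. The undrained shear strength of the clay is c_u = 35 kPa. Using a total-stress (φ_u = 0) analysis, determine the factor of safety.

Taking moments about the centre O, the resisting moment is provided by the undrained shear strength acting along the arc:
M_R = c_u·L_a·R = 35·16.60·12.5 = 7262.5 kN·m/m
M_D = W·d = 904·1.79 = 1618.2 kN·m/m
FS = M_R / M_D = 7262.5 / 1618.2 = 4.488

FS = 4.49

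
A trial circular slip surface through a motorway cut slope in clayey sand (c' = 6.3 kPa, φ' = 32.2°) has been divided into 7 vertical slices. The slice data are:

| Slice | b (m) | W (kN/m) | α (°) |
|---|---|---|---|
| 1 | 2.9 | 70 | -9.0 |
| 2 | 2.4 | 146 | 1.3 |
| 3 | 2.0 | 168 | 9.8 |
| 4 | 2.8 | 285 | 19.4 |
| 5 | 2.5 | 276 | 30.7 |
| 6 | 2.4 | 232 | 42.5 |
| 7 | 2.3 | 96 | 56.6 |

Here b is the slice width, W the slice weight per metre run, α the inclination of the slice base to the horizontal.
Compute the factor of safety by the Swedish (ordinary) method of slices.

FS = 1.68

Ordinary method of slices: FS = Σ[c'·Δl_i + (W_i cosα_i)·tanφ'] / Σ W_i sinα_i, with Δl_i = b_i / cosα_i.
Slice 1: Δl = 2.9/cos(-9.0°) = 2.936 m; N'_1 = 70·cos(-9.0°) = 69.1; c'Δl = 18.50; W sinα = -11.0
Slice 2: Δl = 2.4/cos1.3° = 2.401 m; N'_2 = 146·cos1.3° = 146.0; c'Δl = 15.12; W sinα = 3.3
Slice 3: Δl = 2.0/cos9.8° = 2.030 m; N'_3 = 168·cos9.8° = 165.5; c'Δl = 12.79; W sinα = 28.6
Slice 4: Δl = 2.8/cos19.4° = 2.969 m; N'_4 = 285·cos19.4° = 268.8; c'Δl = 18.70; W sinα = 94.7
Slice 5: Δl = 2.5/cos30.7° = 2.907 m; N'_5 = 276·cos30.7° = 237.3; c'Δl = 18.32; W sinα = 140.9
Slice 6: Δl = 2.4/cos42.5° = 3.255 m; N'_6 = 232·cos42.5° = 171.0; c'Δl = 20.51; W sinα = 156.7
Slice 7: Δl = 2.3/cos56.6° = 4.178 m; N'_7 = 96·cos56.6° = 52.8; c'Δl = 26.32; W sinα = 80.1
Σc'Δl = 130.3 kN/m; ΣN' = 1110.7 kN/m; ΣW sinα = 493.4 kN/m
Resisting = 130.3 + 1110.7·tan32.2° = 130.3 + 699.4 = 829.7 kN/m
FS = 829.7 / 493.4 = 1.682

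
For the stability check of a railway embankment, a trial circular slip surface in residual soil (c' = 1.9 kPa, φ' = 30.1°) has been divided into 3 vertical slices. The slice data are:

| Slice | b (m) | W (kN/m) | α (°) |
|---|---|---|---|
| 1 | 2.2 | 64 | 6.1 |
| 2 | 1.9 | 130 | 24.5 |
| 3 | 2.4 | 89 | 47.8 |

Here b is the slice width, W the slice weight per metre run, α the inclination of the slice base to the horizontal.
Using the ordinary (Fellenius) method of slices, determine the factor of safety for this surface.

FS = 1.22

Ordinary method of slices: FS = Σ[c'·Δl_i + (W_i cosα_i)·tanφ'] / Σ W_i sinα_i, with Δl_i = b_i / cosα_i.
Slice 1: Δl = 2.2/cos6.1° = 2.213 m; N'_1 = 64·cos6.1° = 63.6; c'Δl = 4.20; W sinα = 6.8
Slice 2: Δl = 1.9/cos24.5° = 2.088 m; N'_2 = 130·cos24.5° = 118.3; c'Δl = 3.97; W sinα = 53.9
Slice 3: Δl = 2.4/cos47.8° = 3.573 m; N'_3 = 89·cos47.8° = 59.8; c'Δl = 6.79; W sinα = 65.9
Σc'Δl = 15.0 kN/m; ΣN' = 241.7 kN/m; ΣW sinα = 126.6 kN/m
Resisting = 15.0 + 241.7·tan30.1° = 15.0 + 140.1 = 155.1 kN/m
FS = 155.1 / 126.6 = 1.225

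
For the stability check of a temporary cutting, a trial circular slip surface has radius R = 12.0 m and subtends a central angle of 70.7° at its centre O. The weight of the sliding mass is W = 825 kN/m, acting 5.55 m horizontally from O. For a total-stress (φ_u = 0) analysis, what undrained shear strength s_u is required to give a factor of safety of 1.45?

s_u = 37.4 kPa

FS = s_u·L_a·R / (W·d), so s_u = FS·W·d / (L_a·R).
Arc length L_a = R·θ = 12.0·(70.7°·π/180) = 12.0·1.2339 = 14.81 m
s_u = 1.45·825·5.55 / (14.81·12.0) = 6639.2 / 177.69 = 37.36 kPa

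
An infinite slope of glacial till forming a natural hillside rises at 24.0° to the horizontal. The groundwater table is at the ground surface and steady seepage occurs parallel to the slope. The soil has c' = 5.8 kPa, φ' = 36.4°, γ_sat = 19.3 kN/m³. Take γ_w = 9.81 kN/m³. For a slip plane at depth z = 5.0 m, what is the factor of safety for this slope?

With seepage parallel to the slope and the water table at the surface, the effective normal stress on the slip plane uses the buoyant unit weight γ' = γ_sat − γ_w while the driving shear stress uses γ_sat:
FS = [c' + γ' z cos²β tanφ'] / [γ_sat z sinβ cosβ]
γ' = 19.3 − 9.81 = 9.49 kN/m³
Numerator = 5.8 + 9.49·5.0·cos²24.0°·tan36.4° = 5.8 + 9.49·5.0·0.8346·0.7373 = 34.996 kPa
Denominator = 19.3·5.0·sin24.0°·cos24.0° = 19.3·5.0·0.4067·0.9135 = 35.857 kPa
FS = 34.996 / 35.857 = 0.976

FS = 0.98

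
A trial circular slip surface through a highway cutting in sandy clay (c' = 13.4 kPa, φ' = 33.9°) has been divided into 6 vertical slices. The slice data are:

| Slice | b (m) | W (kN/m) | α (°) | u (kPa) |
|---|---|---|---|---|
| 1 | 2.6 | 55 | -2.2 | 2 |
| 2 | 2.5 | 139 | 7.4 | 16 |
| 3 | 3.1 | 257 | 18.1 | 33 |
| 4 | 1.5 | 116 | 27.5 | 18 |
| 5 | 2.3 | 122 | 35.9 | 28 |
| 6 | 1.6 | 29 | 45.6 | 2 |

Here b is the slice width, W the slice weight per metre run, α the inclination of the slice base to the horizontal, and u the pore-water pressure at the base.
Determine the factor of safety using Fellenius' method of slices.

Ordinary method of slices: FS = Σ[c'·Δl_i + (W_i cosα_i − u_i·Δl_i)·tanφ'] / Σ W_i sinα_i, with Δl_i = b_i / cosα_i.
Slice 1: Δl = 2.6/cos(-2.2°) = 2.602 m; N'_1 = 55·cos(-2.2°) − 2·2.602 = 49.8; c'Δl = 34.87; W sinα = -2.1
Slice 2: Δl = 2.5/cos7.4° = 2.521 m; N'_2 = 139·cos7.4° − 16·2.521 = 97.5; c'Δl = 33.78; W sinα = 17.9
Slice 3: Δl = 3.1/cos18.1° = 3.261 m; N'_3 = 257·cos18.1° − 33·3.261 = 136.7; c'Δl = 43.70; W sinα = 79.8
Slice 4: Δl = 1.5/cos27.5° = 1.691 m; N'_4 = 116·cos27.5° − 18·1.691 = 72.5; c'Δl = 22.66; W sinα = 53.6
Slice 5: Δl = 2.3/cos35.9° = 2.839 m; N'_5 = 122·cos35.9° − 28·2.839 = 19.3; c'Δl = 38.05; W sinα = 71.5
Slice 6: Δl = 1.6/cos45.6° = 2.287 m; N'_6 = 29·cos45.6° − 2·2.287 = 15.7; c'Δl = 30.64; W sinα = 20.7
Σc'Δl = 203.7 kN/m; ΣN' = 391.4 kN/m; ΣW sinα = 241.5 kN/m
Resisting = 203.7 + 391.4·tan33.9° = 203.7 + 263.0 = 466.7 kN/m
FS = 466.7 / 241.5 = 1.933

FS = 1.93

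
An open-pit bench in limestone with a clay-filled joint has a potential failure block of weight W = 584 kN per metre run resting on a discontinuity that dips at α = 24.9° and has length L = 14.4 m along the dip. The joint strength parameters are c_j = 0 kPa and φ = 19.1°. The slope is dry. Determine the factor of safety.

FS = 0.75

Resolving the block weight along and normal to the plane and applying the Mohr–Coulomb strength on the joint:
N' = W cosα = 584·cos24.9° = 529.7 kN/m
Driving force T = W sinα = 584·sin24.9° = 245.9 kN/m
Resisting force R = c_j·L + N'·tanφ = 0·14.4 + 529.7·tan19.1° = 0.0 + 183.4 = 183.4 kN/m
FS = R / T = 183.4 / 245.9 = 0.746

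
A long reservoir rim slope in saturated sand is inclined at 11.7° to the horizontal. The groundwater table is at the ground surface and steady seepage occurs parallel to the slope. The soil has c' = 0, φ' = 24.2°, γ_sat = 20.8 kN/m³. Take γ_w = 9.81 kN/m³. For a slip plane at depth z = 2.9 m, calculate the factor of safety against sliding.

With seepage parallel to the slope and the water table at the surface, the effective normal stress on the slip plane uses the buoyant unit weight γ' = γ_sat − γ_w while the driving shear stress uses γ_sat:
FS = [c' + γ' z cos²β tanφ'] / [γ_sat z sinβ cosβ]
(For c' = 0 this reduces to FS = (γ'/γ_sat)·tanφ'/tanβ.)
γ' = 20.8 − 9.81 = 10.99 kN/m³
Numerator = 0.0 + 10.99·2.9·cos²11.7°·tan24.2° = 0.0 + 10.99·2.9·0.9589·0.4494 = 13.734 kPa
Denominator = 20.8·2.9·sin11.7°·cos11.7° = 20.8·2.9·0.2028·0.9792 = 11.978 kPa
FS = 13.734 / 11.978 = 1.147

FS = 1.15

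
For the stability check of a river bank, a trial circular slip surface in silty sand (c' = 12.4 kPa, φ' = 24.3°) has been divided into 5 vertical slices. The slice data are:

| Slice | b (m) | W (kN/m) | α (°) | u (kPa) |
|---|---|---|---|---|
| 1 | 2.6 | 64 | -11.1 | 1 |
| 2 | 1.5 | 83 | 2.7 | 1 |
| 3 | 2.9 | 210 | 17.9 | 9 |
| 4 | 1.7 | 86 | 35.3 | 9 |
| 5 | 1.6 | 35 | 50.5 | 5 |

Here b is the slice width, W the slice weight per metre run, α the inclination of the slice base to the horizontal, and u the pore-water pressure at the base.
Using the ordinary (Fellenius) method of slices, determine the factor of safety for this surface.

FS = 2.38

Ordinary method of slices: FS = Σ[c'·Δl_i + (W_i cosα_i − u_i·Δl_i)·tanφ'] / Σ W_i sinα_i, with Δl_i = b_i / cosα_i.
Slice 1: Δl = 2.6/cos(-11.1°) = 2.650 m; N'_1 = 64·cos(-11.1°) − 1·2.650 = 60.2; c'Δl = 32.85; W sinα = -12.3
Slice 2: Δl = 1.5/cos2.7° = 1.502 m; N'_2 = 83·cos2.7° − 1·1.502 = 81.4; c'Δl = 18.62; W sinα = 3.9
Slice 3: Δl = 2.9/cos17.9° = 3.048 m; N'_3 = 210·cos17.9° − 9·3.048 = 172.4; c'Δl = 37.79; W sinα = 64.5
Slice 4: Δl = 1.7/cos35.3° = 2.083 m; N'_4 = 86·cos35.3° − 9·2.083 = 51.4; c'Δl = 25.83; W sinα = 49.7
Slice 5: Δl = 1.6/cos50.5° = 2.515 m; N'_5 = 35·cos50.5° − 5·2.515 = 9.7; c'Δl = 31.19; W sinα = 27.0
Σc'Δl = 146.3 kN/m; ΣN' = 375.1 kN/m; ΣW sinα = 132.8 kN/m
Resisting = 146.3 + 375.1·tan24.3° = 146.3 + 169.4 = 315.6 kN/m
FS = 315.6 / 132.8 = 2.376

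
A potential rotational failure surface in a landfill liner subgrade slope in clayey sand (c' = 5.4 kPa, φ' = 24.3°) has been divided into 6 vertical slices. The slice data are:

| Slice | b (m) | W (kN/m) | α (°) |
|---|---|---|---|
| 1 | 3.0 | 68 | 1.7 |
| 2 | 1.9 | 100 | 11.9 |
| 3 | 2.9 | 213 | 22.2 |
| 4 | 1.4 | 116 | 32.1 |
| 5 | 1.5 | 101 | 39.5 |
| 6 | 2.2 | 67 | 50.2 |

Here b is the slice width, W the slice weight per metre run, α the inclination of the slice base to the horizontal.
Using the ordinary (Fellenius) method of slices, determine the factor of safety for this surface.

Ordinary method of slices: FS = Σ[c'·Δl_i + (W_i cosα_i)·tanφ'] / Σ W_i sinα_i, with Δl_i = b_i / cosα_i.
Slice 1: Δl = 3.0/cos1.7° = 3.001 m; N'_1 = 68·cos1.7° = 68.0; c'Δl = 16.21; W sinα = 2.0
Slice 2: Δl = 1.9/cos11.9° = 1.942 m; N'_2 = 100·cos11.9° = 97.9; c'Δl = 10.49; W sinα = 20.6
Slice 3: Δl = 2.9/cos22.2° = 3.132 m; N'_3 = 213·cos22.2° = 197.2; c'Δl = 16.91; W sinα = 80.5
Slice 4: Δl = 1.4/cos32.1° = 1.653 m; N'_4 = 116·cos32.1° = 98.3; c'Δl = 8.92; W sinα = 61.6
Slice 5: Δl = 1.5/cos39.5° = 1.944 m; N'_5 = 101·cos39.5° = 77.9; c'Δl = 10.50; W sinα = 64.2
Slice 6: Δl = 2.2/cos50.2° = 3.437 m; N'_6 = 67·cos50.2° = 42.9; c'Δl = 18.56; W sinα = 51.5
Σc'Δl = 81.6 kN/m; ΣN' = 582.1 kN/m; ΣW sinα = 280.5 kN/m
Resisting = 81.6 + 582.1·tan24.3° = 81.6 + 262.8 = 344.4 kN/m
FS = 344.4 / 280.5 = 1.228

FS = 1.23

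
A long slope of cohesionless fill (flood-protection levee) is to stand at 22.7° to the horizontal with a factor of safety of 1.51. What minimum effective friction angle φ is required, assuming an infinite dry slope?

φ = 32.3°

FS = tanφ/tanβ ⇒ tanφ = FS · tanβ = 1.51 · tan22.7° = 0.6316
φ = arctan(0.6316) = 32.28°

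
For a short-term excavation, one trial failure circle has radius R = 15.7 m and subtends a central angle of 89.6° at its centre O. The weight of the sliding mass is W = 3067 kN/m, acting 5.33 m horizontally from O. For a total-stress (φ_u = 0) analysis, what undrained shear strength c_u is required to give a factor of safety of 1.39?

c_u = 58.9 kPa

FS = c_u·L_a·R / (W·d), so c_u = FS·W·d / (L_a·R).
Arc length L_a = R·θ = 15.7·(89.6°·π/180) = 15.7·1.5638 = 24.55 m
c_u = 1.39·3067·5.33 / (24.55·15.7) = 22722.5 / 385.46 = 58.95 kPa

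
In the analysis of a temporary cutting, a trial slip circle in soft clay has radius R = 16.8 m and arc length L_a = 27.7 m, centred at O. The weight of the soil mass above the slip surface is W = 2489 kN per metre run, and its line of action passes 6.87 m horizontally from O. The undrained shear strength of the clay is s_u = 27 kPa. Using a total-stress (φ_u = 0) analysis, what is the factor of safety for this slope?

FS = 0.73

Taking moments about the centre O, the resisting moment is provided by the undrained shear strength acting along the arc:
M_R = s_u·L_a·R = 27·27.70·16.8 = 12564.7 kN·m/m
M_D = W·d = 2489·6.87 = 17099.4 kN·m/m
FS = M_R / M_D = 12564.7 / 17099.4 = 0.735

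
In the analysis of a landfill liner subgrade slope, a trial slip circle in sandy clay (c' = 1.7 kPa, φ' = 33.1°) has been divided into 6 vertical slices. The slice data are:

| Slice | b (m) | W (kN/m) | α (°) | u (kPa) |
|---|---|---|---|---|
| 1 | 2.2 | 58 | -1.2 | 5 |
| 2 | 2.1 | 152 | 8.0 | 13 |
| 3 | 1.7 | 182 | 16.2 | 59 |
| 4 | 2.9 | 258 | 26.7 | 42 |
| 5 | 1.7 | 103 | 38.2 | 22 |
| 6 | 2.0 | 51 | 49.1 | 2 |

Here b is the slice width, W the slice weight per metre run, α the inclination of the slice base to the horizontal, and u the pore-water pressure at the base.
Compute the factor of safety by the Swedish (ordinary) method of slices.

FS = 0.98

Ordinary method of slices: FS = Σ[c'·Δl_i + (W_i cosα_i − u_i·Δl_i)·tanφ'] / Σ W_i sinα_i, with Δl_i = b_i / cosα_i.
Slice 1: Δl = 2.2/cos(-1.2°) = 2.200 m; N'_1 = 58·cos(-1.2°) − 5·2.200 = 47.0; c'Δl = 3.74; W sinα = -1.2
Slice 2: Δl = 2.1/cos8.0° = 2.121 m; N'_2 = 152·cos8.0° − 13·2.121 = 123.0; c'Δl = 3.61; W sinα = 21.2
Slice 3: Δl = 1.7/cos16.2° = 1.770 m; N'_3 = 182·cos16.2° − 59·1.770 = 70.3; c'Δl = 3.01; W sinα = 50.8
Slice 4: Δl = 2.9/cos26.7° = 3.246 m; N'_4 = 258·cos26.7° − 42·3.246 = 94.2; c'Δl = 5.52; W sinα = 115.9
Slice 5: Δl = 1.7/cos38.2° = 2.163 m; N'_5 = 103·cos38.2° − 22·2.163 = 33.4; c'Δl = 3.68; W sinα = 63.7
Slice 6: Δl = 2.0/cos49.1° = 3.055 m; N'_6 = 51·cos49.1° − 2·3.055 = 27.3; c'Δl = 5.19; W sinα = 38.5
Σc'Δl = 24.7 kN/m; ΣN' = 395.1 kN/m; ΣW sinα = 288.9 kN/m
Resisting = 24.7 + 395.1·tan33.1° = 24.7 + 257.5 = 282.3 kN/m
FS = 282.3 / 288.9 = 0.977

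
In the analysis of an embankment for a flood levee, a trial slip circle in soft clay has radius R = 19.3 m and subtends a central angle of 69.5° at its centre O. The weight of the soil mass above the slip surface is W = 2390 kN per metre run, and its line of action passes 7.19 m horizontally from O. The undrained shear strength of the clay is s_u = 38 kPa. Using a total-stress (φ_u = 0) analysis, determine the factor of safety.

Taking moments about the centre O, the resisting moment is provided by the undrained shear strength acting along the arc:
Arc length L_a = R·θ = 19.3·(69.5°·π/180) = 19.3·1.2130 = 23.41 m
M_R = s_u·L_a·R = 38·23.41·19.3 = 17169.6 kN·m/m
M_D = W·d = 2390·7.19 = 17184.1 kN·m/m
FS = M_R / M_D = 17169.6 / 17184.1 = 0.999

FS = 1.00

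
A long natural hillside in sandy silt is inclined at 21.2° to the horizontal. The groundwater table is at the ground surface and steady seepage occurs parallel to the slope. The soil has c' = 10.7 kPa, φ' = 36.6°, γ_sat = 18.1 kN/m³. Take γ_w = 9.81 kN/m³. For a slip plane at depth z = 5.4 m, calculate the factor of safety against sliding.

With seepage parallel to the slope and the water table at the surface, the effective normal stress on the slip plane uses the buoyant unit weight γ' = γ_sat − γ_w while the driving shear stress uses γ_sat:
FS = [c' + γ' z cos²β tanφ'] / [γ_sat z sinβ cosβ]
γ' = 18.1 − 9.81 = 8.29 kN/m³
Numerator = 10.7 + 8.29·5.4·cos²21.2°·tan36.6° = 10.7 + 8.29·5.4·0.8692·0.7427 = 39.598 kPa
Denominator = 18.1·5.4·sin21.2°·cos21.2° = 18.1·5.4·0.3616·0.9323 = 32.953 kPa
FS = 39.598 / 32.953 = 1.202

FS = 1.20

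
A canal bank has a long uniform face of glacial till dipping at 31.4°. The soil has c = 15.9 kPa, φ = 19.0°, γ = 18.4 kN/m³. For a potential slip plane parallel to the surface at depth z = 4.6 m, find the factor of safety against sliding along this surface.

FS = 0.99

For an infinite slope with a slip plane parallel to the surface (no pore pressure): FS = [c + γz cos²β tanφ] / [γz sinβ cosβ].
γz = 18.4·4.6 = 84.64 kN/m²
Numerator = 15.9 + 84.64·cos²31.4°·tan19.0° = 15.9 + 84.64·0.7285·0.3443 = 37.133 kPa
Denominator = 84.64·sin31.4°·cos31.4° = 84.64·0.5210·0.8536 = 37.640 kPa
FS = 37.133 / 37.640 = 0.987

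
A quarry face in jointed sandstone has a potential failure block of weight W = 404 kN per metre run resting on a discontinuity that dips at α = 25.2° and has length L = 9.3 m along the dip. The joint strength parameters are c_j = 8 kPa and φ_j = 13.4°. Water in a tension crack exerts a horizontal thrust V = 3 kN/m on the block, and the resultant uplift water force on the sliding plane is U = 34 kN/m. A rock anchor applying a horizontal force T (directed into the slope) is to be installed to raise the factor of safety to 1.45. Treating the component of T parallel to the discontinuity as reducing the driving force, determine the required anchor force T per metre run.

T = 71 kN/m

Resolving forces along and normal to the sliding plane, with the horizontal anchor force T adding T·sinα to the effective normal force and T·cosα acting up the plane against the driving force:
FS = [c_jL + (W cosα − U − V sinα + T sinα) tanφ_j] / [W sinα + V cosα − T cosα]
Without the anchor: N' = 330.3 kN/m, driving T_d = 174.7 kN/m, resisting R = 8·9.3 + 330.3·tan13.4° = 153.1 kN/m, FS = 0.88.
Setting FS = 1.45 and solving for T:
1.45·(174.7 − T cos25.2°) = 153.1 + T sin25.2°·tan13.4°
T·(sin25.2°·tan13.4° + 1.45·cos25.2°) = 1.45·174.7 − 153.1
T·(0.4258·0.2382 + 1.45·0.9048) = 253.4 − 153.1 = 100.3
T·1.4134 = 100.3
T = 70.9 kN/m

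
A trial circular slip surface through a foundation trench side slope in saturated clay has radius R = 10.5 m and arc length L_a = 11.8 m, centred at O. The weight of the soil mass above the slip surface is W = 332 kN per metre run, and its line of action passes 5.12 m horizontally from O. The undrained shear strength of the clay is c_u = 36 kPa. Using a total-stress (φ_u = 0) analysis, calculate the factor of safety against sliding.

FS = 2.62

Taking moments about the centre O, the resisting moment is provided by the undrained shear strength acting along the arc:
M_R = c_u·L_a·R = 36·11.80·10.5 = 4460.4 kN·m/m
M_D = W·d = 332·5.12 = 1699.8 kN·m/m
FS = M_R / M_D = 4460.4 / 1699.8 = 2.624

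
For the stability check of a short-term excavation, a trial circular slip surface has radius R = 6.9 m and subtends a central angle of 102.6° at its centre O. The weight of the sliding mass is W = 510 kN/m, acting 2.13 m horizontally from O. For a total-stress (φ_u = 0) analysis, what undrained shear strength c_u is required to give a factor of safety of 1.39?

FS = c_u·L_a·R / (W·d), so c_u = FS·W·d / (L_a·R).
Arc length L_a = R·θ = 6.9·(102.6°·π/180) = 6.9·1.7907 = 12.36 m
c_u = 1.39·510·2.13 / (12.36·6.9) = 1510.0 / 85.26 = 17.71 kPa

c_u = 17.7 kPa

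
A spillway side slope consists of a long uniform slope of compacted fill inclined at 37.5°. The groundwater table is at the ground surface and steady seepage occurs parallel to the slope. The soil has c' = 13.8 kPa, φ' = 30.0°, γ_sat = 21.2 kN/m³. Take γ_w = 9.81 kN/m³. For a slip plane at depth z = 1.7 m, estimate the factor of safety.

With seepage parallel to the slope and the water table at the surface, the effective normal stress on the slip plane uses the buoyant unit weight γ' = γ_sat − γ_w while the driving shear stress uses γ_sat:
FS = [c' + γ' z cos²β tanφ'] / [γ_sat z sinβ cosβ]
γ' = 21.2 − 9.81 = 11.39 kN/m³
Numerator = 13.8 + 11.39·1.7·cos²37.5°·tan30.0° = 13.8 + 11.39·1.7·0.6294·0.5774 = 20.836 kPa
Denominator = 21.2·1.7·sin37.5°·cos37.5° = 21.2·1.7·0.6088·0.7934 = 17.406 kPa
FS = 20.836 / 17.406 = 1.197

FS = 1.20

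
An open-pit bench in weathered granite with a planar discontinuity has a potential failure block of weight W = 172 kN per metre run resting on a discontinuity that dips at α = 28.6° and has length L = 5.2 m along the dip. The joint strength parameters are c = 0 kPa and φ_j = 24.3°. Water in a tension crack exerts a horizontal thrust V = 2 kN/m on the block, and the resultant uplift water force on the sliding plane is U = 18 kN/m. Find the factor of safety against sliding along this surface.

Resolving the block weight along and normal to the plane and applying the Mohr–Coulomb strength on the joint:
N' = W cosα − U − V sinα = 172·cos28.6° − 18 − 2·sin28.6° = 132.1 kN/m
Driving force T = W sinα + V cosα = 172·sin28.6° + 2·cos28.6° = 84.1 kN/m
Resisting force R = c·L + N'·tanφ_j = 0·5.2 + 132.1·tan24.3° = 0.0 + 59.6 = 59.6 kN/m
FS = R / T = 59.6 / 84.1 = 0.709

FS = 0.71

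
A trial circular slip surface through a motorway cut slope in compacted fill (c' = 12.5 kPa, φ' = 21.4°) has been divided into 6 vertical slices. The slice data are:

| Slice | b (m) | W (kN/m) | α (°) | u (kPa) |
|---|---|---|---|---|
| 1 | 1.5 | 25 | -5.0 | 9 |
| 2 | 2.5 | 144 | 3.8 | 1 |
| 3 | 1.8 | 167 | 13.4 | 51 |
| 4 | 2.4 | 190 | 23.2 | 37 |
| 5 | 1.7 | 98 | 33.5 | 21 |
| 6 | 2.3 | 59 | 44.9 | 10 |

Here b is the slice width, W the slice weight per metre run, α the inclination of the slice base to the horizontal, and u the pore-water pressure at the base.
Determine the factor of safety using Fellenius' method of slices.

FS = 1.42

Ordinary method of slices: FS = Σ[c'·Δl_i + (W_i cosα_i − u_i·Δl_i)·tanφ'] / Σ W_i sinα_i, with Δl_i = b_i / cosα_i.
Slice 1: Δl = 1.5/cos(-5.0°) = 1.506 m; N'_1 = 25·cos(-5.0°) − 9·1.506 = 11.4; c'Δl = 18.82; W sinα = -2.2
Slice 2: Δl = 2.5/cos3.8° = 2.506 m; N'_2 = 144·cos3.8° − 1·2.506 = 141.2; c'Δl = 31.32; W sinα = 9.5
Slice 3: Δl = 1.8/cos13.4° = 1.850 m; N'_3 = 167·cos13.4° − 51·1.850 = 68.1; c'Δl = 23.13; W sinα = 38.7
Slice 4: Δl = 2.4/cos23.2° = 2.611 m; N'_4 = 190·cos23.2° − 37·2.611 = 78.0; c'Δl = 32.64; W sinα = 74.8
Slice 5: Δl = 1.7/cos33.5° = 2.039 m; N'_5 = 98·cos33.5° − 21·2.039 = 38.9; c'Δl = 25.48; W sinα = 54.1
Slice 6: Δl = 2.3/cos44.9° = 3.247 m; N'_6 = 59·cos44.9° − 10·3.247 = 9.3; c'Δl = 40.59; W sinα = 41.6
Σc'Δl = 172.0 kN/m; ΣN' = 346.9 kN/m; ΣW sinα = 216.7 kN/m
Resisting = 172.0 + 346.9·tan21.4° = 172.0 + 135.9 = 307.9 kN/m
FS = 307.9 / 216.7 = 1.421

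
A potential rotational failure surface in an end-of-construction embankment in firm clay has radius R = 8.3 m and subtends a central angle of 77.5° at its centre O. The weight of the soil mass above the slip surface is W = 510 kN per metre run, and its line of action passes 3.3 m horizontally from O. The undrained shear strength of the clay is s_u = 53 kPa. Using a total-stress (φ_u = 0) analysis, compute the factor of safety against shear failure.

FS = 2.93

Taking moments about the centre O, the resisting moment is provided by the undrained shear strength acting along the arc:
Arc length L_a = R·θ = 8.3·(77.5°·π/180) = 8.3·1.3526 = 11.23 m
M_R = s_u·L_a·R = 53·11.23·8.3 = 4938.7 kN·m/m
M_D = W·d = 510·3.3 = 1683.0 kN·m/m
FS = M_R / M_D = 4938.7 / 1683.0 = 2.934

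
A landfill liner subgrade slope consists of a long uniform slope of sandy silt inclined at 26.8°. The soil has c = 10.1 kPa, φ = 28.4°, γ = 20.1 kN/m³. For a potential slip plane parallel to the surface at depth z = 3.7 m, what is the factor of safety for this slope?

For an infinite slope with a slip plane parallel to the surface (no pore pressure): FS = [c + γz cos²β tanφ] / [γz sinβ cosβ].
γz = 20.1·3.7 = 74.37 kN/m²
Numerator = 10.1 + 74.37·cos²26.8°·tan28.4° = 10.1 + 74.37·0.7967·0.5407 = 42.137 kPa
Denominator = 74.37·sin26.8°·cos26.8° = 74.37·0.4509·0.8926 = 29.930 kPa
FS = 42.137 / 29.930 = 1.408

FS = 1.41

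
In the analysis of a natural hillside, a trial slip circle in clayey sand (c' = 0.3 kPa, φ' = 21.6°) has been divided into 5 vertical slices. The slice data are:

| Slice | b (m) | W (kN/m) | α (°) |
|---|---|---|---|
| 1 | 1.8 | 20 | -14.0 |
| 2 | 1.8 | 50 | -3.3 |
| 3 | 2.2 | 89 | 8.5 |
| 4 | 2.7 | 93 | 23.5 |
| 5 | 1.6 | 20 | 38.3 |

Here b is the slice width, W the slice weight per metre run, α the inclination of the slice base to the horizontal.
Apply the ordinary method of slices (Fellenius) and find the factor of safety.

Ordinary method of slices: FS = Σ[c'·Δl_i + (W_i cosα_i)·tanφ'] / Σ W_i sinα_i, with Δl_i = b_i / cosα_i.
Slice 1: Δl = 1.8/cos(-14.0°) = 1.855 m; N'_1 = 20·cos(-14.0°) = 19.4; c'Δl = 0.56; W sinα = -4.8
Slice 2: Δl = 1.8/cos(-3.3°) = 1.803 m; N'_2 = 50·cos(-3.3°) = 49.9; c'Δl = 0.54; W sinα = -2.9
Slice 3: Δl = 2.2/cos8.5° = 2.224 m; N'_3 = 89·cos8.5° = 88.0; c'Δl = 0.67; W sinα = 13.2
Slice 4: Δl = 2.7/cos23.5° = 2.944 m; N'_4 = 93·cos23.5° = 85.3; c'Δl = 0.88; W sinα = 37.1
Slice 5: Δl = 1.6/cos38.3° = 2.039 m; N'_5 = 20·cos38.3° = 15.7; c'Δl = 0.61; W sinα = 12.4
Σc'Δl = 3.3 kN/m; ΣN' = 258.3 kN/m; ΣW sinα = 54.9 kN/m
Resisting = 3.3 + 258.3·tan21.6° = 3.3 + 102.3 = 105.5 kN/m
FS = 105.5 / 54.9 = 1.922

FS = 1.92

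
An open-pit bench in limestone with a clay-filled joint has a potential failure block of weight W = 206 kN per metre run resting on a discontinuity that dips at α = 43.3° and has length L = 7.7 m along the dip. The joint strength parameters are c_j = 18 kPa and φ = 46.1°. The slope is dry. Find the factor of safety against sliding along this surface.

Resolving the block weight along and normal to the plane and applying the Mohr–Coulomb strength on the joint:
N' = W cosα = 206·cos43.3° = 149.9 kN/m
Driving force T = W sinα = 206·sin43.3° = 141.3 kN/m
Resisting force R = c_j·L + N'·tanφ = 18·7.7 + 149.9·tan46.1° = 138.6 + 155.8 = 294.4 kN/m
FS = R / T = 294.4 / 141.3 = 2.084

FS = 2.08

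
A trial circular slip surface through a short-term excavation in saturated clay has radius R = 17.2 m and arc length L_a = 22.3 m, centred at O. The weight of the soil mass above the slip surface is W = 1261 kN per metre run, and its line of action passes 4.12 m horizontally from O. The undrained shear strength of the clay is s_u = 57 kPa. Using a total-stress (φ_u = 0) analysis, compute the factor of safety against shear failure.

FS = 4.21

Taking moments about the centre O, the resisting moment is provided by the undrained shear strength acting along the arc:
M_R = s_u·L_a·R = 57·22.30·17.2 = 21862.9 kN·m/m
M_D = W·d = 1261·4.12 = 5195.3 kN·m/m
FS = M_R / M_D = 21862.9 / 5195.3 = 4.208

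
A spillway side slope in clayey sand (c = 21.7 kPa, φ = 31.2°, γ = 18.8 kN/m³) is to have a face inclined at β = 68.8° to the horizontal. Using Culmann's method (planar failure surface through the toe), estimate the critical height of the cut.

H_c = 17.73 m

Culmann's analysis gives the critical failure plane at α_cr = (β + φ)/2 = (68.8 + 31.2)/2 = 50.0°, and the critical height
H_c = (4c/γ) · sinβ cosφ / [1 − cos(β − φ)]
    = (4·21.7/18.8) · sin68.8°·cos31.2° / [1 − cos(37.6°)]
    = 4.617 · 0.9323·0.8554 / [1 − 0.7923]
    = 4.617 · 0.7975 / 0.2077
    = 17.73 m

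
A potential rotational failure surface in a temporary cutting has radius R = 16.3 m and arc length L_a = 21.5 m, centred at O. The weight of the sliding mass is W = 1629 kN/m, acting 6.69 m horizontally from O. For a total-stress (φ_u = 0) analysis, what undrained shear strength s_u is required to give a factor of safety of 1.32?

s_u = 41.0 kPa

FS = s_u·L_a·R / (W·d), so s_u = FS·W·d / (L_a·R).
s_u = 1.32·1629·6.69 / (21.50·16.3) = 14385.4 / 350.45 = 41.05 kPa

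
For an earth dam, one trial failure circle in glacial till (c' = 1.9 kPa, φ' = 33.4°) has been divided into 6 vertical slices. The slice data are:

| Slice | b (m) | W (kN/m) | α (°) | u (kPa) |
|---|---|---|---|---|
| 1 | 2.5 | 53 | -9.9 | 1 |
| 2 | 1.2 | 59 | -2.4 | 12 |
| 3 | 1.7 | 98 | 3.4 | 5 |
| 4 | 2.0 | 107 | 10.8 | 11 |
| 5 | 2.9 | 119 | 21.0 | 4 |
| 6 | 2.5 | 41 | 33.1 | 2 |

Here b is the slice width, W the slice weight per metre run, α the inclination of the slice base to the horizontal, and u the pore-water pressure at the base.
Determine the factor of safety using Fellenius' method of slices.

FS = 3.59

Ordinary method of slices: FS = Σ[c'·Δl_i + (W_i cosα_i − u_i·Δl_i)·tanφ'] / Σ W_i sinα_i, with Δl_i = b_i / cosα_i.
Slice 1: Δl = 2.5/cos(-9.9°) = 2.538 m; N'_1 = 53·cos(-9.9°) − 1·2.538 = 49.7; c'Δl = 4.82; W sinα = -9.1
Slice 2: Δl = 1.2/cos(-2.4°) = 1.201 m; N'_2 = 59·cos(-2.4°) − 12·1.201 = 44.5; c'Δl = 2.28; W sinα = -2.5
Slice 3: Δl = 1.7/cos3.4° = 1.703 m; N'_3 = 98·cos3.4° − 5·1.703 = 89.3; c'Δl = 3.24; W sinα = 5.8
Slice 4: Δl = 2.0/cos10.8° = 2.036 m; N'_4 = 107·cos10.8° − 11·2.036 = 82.7; c'Δl = 3.87; W sinα = 20.0
Slice 5: Δl = 2.9/cos21.0° = 3.106 m; N'_5 = 119·cos21.0° − 4·3.106 = 98.7; c'Δl = 5.90; W sinα = 42.6
Slice 6: Δl = 2.5/cos33.1° = 2.984 m; N'_6 = 41·cos33.1° − 2·2.984 = 28.4; c'Δl = 5.67; W sinα = 22.4
Σc'Δl = 25.8 kN/m; ΣN' = 393.3 kN/m; ΣW sinα = 79.3 kN/m
Resisting = 25.8 + 393.3·tan33.4° = 25.8 + 259.3 = 285.1 kN/m
FS = 285.1 / 79.3 = 3.595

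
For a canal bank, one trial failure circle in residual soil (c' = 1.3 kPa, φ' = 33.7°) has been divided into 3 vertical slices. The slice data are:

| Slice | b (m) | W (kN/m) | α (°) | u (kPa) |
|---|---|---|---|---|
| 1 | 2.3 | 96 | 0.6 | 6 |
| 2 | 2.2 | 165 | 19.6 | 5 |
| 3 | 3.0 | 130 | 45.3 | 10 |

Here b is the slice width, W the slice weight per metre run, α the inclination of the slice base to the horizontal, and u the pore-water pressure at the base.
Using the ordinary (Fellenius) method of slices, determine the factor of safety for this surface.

FS = 1.31

Ordinary method of slices: FS = Σ[c'·Δl_i + (W_i cosα_i − u_i·Δl_i)·tanφ'] / Σ W_i sinα_i, with Δl_i = b_i / cosα_i.
Slice 1: Δl = 2.3/cos0.6° = 2.300 m; N'_1 = 96·cos0.6° − 6·2.300 = 82.2; c'Δl = 2.99; W sinα = 1.0
Slice 2: Δl = 2.2/cos19.6° = 2.335 m; N'_2 = 165·cos19.6° − 5·2.335 = 143.8; c'Δl = 3.04; W sinα = 55.3
Slice 3: Δl = 3.0/cos45.3° = 4.265 m; N'_3 = 130·cos45.3° − 10·4.265 = 48.8; c'Δl = 5.54; W sinα = 92.4
Σc'Δl = 11.6 kN/m; ΣN' = 274.7 kN/m; ΣW sinα = 148.8 kN/m
Resisting = 11.6 + 274.7·tan33.7° = 11.6 + 183.2 = 194.8 kN/m
FS = 194.8 / 148.8 = 1.310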